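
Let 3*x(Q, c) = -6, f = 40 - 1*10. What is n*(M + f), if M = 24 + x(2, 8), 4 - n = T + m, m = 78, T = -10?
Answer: -3328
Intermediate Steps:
f = 30 (f = 40 - 10 = 30)
x(Q, c) = -2 (x(Q, c) = (⅓)*(-6) = -2)
n = -64 (n = 4 - (-10 + 78) = 4 - 1*68 = 4 - 68 = -64)
M = 22 (M = 24 - 2 = 22)
n*(M + f) = -64*(22 + 30) = -64*52 = -3328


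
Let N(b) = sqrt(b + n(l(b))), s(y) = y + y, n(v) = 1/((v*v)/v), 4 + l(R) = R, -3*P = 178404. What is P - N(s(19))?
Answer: -59468 - sqrt(43962)/34 ≈ -59474.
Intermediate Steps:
P = -59468 (P = -1/3*178404 = -59468)
l(R) = -4 + R
n(v) = 1/v (n(v) = 1/(v**2/v) = 1/v)
s(y) = 2*y
N(b) = sqrt(b + 1/(-4 + b))
P - N(s(19)) = -59468 - sqrt((1 + (2*19)*(-4 + 2*19))/(-4 + 2*19)) = -59468 - sqrt((1 + 38*(-4 + 38))/(-4 + 38)) = -59468 - sqrt((1 + 38*34)/34) = -59468 - sqrt((1 + 1292)/34) = -59468 - sqrt((1/34)*1293) = -59468 - sqrt(1293/34) = -59468 - sqrt(43962)/34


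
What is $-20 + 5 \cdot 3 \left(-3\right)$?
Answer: $-65$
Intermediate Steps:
$-20 + 5 \cdot 3 \left(-3\right) = -20 + 15 \left(-3\right) = -20 - 45 = -65$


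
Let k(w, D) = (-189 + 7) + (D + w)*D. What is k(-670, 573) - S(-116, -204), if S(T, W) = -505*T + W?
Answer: -114139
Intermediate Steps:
S(T, W) = W - 505*T
k(w, D) = -182 + D*(D + w)
k(-670, 573) - S(-116, -204) = (-182 + 573² + 573*(-670)) - (-204 - 505*(-116)) = (-182 + 328329 - 383910) - (-204 + 58580) = -55763 - 1*58376 = -55763 - 58376 = -114139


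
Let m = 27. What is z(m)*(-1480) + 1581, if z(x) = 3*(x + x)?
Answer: -238179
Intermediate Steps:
z(x) = 6*x (z(x) = 3*(2*x) = 6*x)
z(m)*(-1480) + 1581 = (6*27)*(-1480) + 1581 = 162*(-1480) + 1581 = -239760 + 1581 = -238179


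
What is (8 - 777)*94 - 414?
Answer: -72700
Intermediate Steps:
(8 - 777)*94 - 414 = -769*94 - 414 = -72286 - 414 = -72700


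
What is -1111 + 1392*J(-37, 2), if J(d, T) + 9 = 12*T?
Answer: 19769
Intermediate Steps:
J(d, T) = -9 + 12*T
-1111 + 1392*J(-37, 2) = -1111 + 1392*(-9 + 12*2) = -1111 + 1392*(-9 + 24) = -1111 + 1392*15 = -1111 + 20880 = 19769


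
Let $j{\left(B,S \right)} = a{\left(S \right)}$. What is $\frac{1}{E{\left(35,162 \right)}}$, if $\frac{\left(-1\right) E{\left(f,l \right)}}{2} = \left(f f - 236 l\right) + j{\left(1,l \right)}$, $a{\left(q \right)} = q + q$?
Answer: $\frac{1}{73366} \approx 1.363 \cdot 10^{-5}$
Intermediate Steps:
$a{\left(q \right)} = 2 q$
$j{\left(B,S \right)} = 2 S$
$E{\left(f,l \right)} = - 2 f^{2} + 468 l$ ($E{\left(f,l \right)} = - 2 \left(\left(f f - 236 l\right) + 2 l\right) = - 2 \left(\left(f^{2} - 236 l\right) + 2 l\right) = - 2 \left(f^{2} - 234 l\right) = - 2 f^{2} + 468 l$)
$\frac{1}{E{\left(35,162 \right)}} = \frac{1}{- 2 \cdot 35^{2} + 468 \cdot 162} = \frac{1}{\left(-2\right) 1225 + 75816} = \frac{1}{-2450 + 75816} = \frac{1}{73366}$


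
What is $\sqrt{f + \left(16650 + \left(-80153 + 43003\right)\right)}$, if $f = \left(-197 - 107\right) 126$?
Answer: $2 i \sqrt{14701} \approx 242.5 i$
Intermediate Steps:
$f = -38304$ ($f = \left(-304\right) 126 = -38304$)
$\sqrt{f + \left(16650 + \left(-80153 + 43003\right)\right)} = \sqrt{-38304 + \left(16650 + \left(-80153 + 43003\right)\right)} = \sqrt{-38304 + \left(16650 - 37150\right)} = \sqrt{-38304 - 20500} = \sqrt{-58804} = 2 i \sqrt{14701}$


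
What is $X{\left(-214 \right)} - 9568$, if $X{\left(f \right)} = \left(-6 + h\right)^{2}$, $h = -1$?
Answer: $-9519$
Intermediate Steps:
$X{\left(f \right)} = 49$ ($X{\left(f \right)} = \left(-6 - 1\right)^{2} = \left(-7\right)^{2} = 49$)
$X{\left(-214 \right)} - 9568 = 49 - 9568 = -9519$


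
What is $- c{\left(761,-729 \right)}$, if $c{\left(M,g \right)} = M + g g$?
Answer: $-532202$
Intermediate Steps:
$c{\left(M,g \right)} = M + g^{2}$
$- c{\left(761,-729 \right)} = - (761 + \left(-729\right)^{2}) = - (761 + 531441) = \left(-1\right) 532202 = -532202$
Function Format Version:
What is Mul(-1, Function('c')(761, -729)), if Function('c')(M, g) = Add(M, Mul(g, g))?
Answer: -532202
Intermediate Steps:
Function('c')(M, g) = Add(M, Pow(g, 2))
Mul(-1, Function('c')(761, -729)) = Mul(-1, Add(761, Pow(-729, 2))) = Mul(-1, Add(761, 531441)) = Mul(-1, 532202) = -532202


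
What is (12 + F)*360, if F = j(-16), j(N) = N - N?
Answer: 4320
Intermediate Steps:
j(N) = 0
F = 0
(12 + F)*360 = (12 + 0)*360 = 12*360 = 4320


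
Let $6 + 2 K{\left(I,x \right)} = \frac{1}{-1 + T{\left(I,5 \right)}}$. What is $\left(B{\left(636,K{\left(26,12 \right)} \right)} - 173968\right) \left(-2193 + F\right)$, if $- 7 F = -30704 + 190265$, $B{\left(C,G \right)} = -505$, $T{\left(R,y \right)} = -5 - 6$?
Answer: $\frac{30517421376}{7} \approx 4.3596 \cdot 10^{9}$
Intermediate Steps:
$T{\left(R,y \right)} = -11$ ($T{\left(R,y \right)} = -5 - 6 = -11$)
$K{\left(I,x \right)} = - \frac{73}{24}$ ($K{\left(I,x \right)} = -3 + \frac{1}{2 \left(-1 - 11\right)} = -3 + \frac{1}{2 \left(-12\right)} = -3 + \frac{1}{2} \left(- \frac{1}{12}\right) = -3 - \frac{1}{24} = - \frac{73}{24}$)
$F = - \frac{159561}{7}$ ($F = - \frac{-30704 + 190265}{7} = \left(- \frac{1}{7}\right) 159561 = - \frac{159561}{7} \approx -22794.0$)
$\left(B{\left(636,K{\left(26,12 \right)} \right)} - 173968\right) \left(-2193 + F\right) = \left(-505 - 173968\right) \left(-2193 - \frac{159561}{7}\right) = \left(-174473\right) \left(- \frac{174912}{7}\right) = \frac{30517421376}{7}$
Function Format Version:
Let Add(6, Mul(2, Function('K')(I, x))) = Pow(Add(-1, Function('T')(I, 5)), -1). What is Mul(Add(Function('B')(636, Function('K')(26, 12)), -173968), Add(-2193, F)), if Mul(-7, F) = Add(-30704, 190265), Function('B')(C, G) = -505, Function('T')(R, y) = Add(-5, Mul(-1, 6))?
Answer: Rational(30517421376, 7) ≈ 4.3596e+9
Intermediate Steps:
Function('T')(R, y) = -11 (Function('T')(R, y) = Add(-5, -6) = -11)
Function('K')(I, x) = Rational(-73, 24) (Function('K')(I, x) = Add(-3, Mul(Rational(1, 2), Pow(Add(-1, -11), -1))) = Add(-3, Mul(Rational(1, 2), Pow(-12, -1))) = Add(-3, Mul(Rational(1, 2), Rational(-1, 12))) = Add(-3, Rational(-1, 24)) = Rational(-73, 24))
F = Rational(-159561, 7) (F = Mul(Rational(-1, 7), Add(-30704, 190265)) = Mul(Rational(-1, 7), 159561) = Rational(-159561, 7) ≈ -22794.)
Mul(Add(Function('B')(636, Function('K')(26, 12)), -173968), Add(-2193, F)) = Mul(Add(-505, -173968), Add(-2193, Rational(-159561, 7))) = Mul(-174473, Rational(-174912, 7)) = Rational(30517421376, 7)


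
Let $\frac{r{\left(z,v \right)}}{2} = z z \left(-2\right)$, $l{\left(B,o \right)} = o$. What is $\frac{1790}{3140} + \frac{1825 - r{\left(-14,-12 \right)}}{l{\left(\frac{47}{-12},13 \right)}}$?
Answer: $\frac{821553}{4082} \approx 201.26$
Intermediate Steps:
$r{\left(z,v \right)} = - 4 z^{2}$ ($r{\left(z,v \right)} = 2 z z \left(-2\right) = 2 z^{2} \left(-2\right) = 2 \left(- 2 z^{2}\right) = - 4 z^{2}$)
$\frac{1790}{3140} + \frac{1825 - r{\left(-14,-12 \right)}}{l{\left(\frac{47}{-12},13 \right)}} = \frac{1790}{3140} + \frac{1825 - - 4 \left(-14\right)^{2}}{13} = 1790 \cdot \frac{1}{3140} + \left(1825 - \left(-4\right) 196\right) \frac{1}{13} = \frac{179}{314} + \left(1825 - -784\right) \frac{1}{13} = \frac{179}{314} + \left(1825 + 784\right) \frac{1}{13} = \frac{179}{314} + 2609 \cdot \frac{1}{13} = \frac{179}{314} + \frac{2609}{13} = \frac{821553}{4082}$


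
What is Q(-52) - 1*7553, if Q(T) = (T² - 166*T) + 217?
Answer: 4000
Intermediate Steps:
Q(T) = 217 + T² - 166*T
Q(-52) - 1*7553 = (217 + (-52)² - 166*(-52)) - 1*7553 = (217 + 2704 + 8632) - 7553 = 11553 - 7553 = 4000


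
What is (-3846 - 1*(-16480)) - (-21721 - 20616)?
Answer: 54971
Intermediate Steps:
(-3846 - 1*(-16480)) - (-21721 - 20616) = (-3846 + 16480) - 1*(-42337) = 12634 + 42337 = 54971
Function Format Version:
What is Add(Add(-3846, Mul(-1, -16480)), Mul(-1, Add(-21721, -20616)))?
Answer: 54971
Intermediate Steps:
Add(Add(-3846, Mul(-1, -16480)), Mul(-1, Add(-21721, -20616))) = Add(Add(-3846, 16480), Mul(-1, -42337)) = Add(12634, 42337) = 54971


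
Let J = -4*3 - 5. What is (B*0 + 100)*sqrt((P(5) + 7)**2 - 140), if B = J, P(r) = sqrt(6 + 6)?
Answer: 100*sqrt(-79 + 28*sqrt(3)) ≈ 552.29*I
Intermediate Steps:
P(r) = 2*sqrt(3) (P(r) = sqrt(12) = 2*sqrt(3))
J = -17 (J = -12 - 5 = -17)
B = -17
(B*0 + 100)*sqrt((P(5) + 7)**2 - 140) = (-17*0 + 100)*sqrt((2*sqrt(3) + 7)**2 - 140) = (0 + 100)*sqrt((7 + 2*sqrt(3))**2 - 140) = 100*sqrt(-140 + (7 + 2*sqrt(3))**2)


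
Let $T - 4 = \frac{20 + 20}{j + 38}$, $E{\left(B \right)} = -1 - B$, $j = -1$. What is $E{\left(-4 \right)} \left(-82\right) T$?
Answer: $- \frac{46248}{37} \approx -1249.9$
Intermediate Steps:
$T = \frac{188}{37}$ ($T = 4 + \frac{20 + 20}{-1 + 38} = 4 + \frac{40}{37} = \frac{188}{37} \approx 5.0811$)
$E{\left(-4 \right)} \left(-82\right) T = \left(-1 - -4\right) \left(-82\right) \frac{188}{37} = \left(-1 + 4\right) \left(-82\right) \frac{188}{37} = 3 \left(-82\right) \frac{188}{37} = \left(-246\right) \frac{188}{37} = - \frac{46248}{37}$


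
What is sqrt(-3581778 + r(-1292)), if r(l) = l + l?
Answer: I*sqrt(3584362) ≈ 1893.2*I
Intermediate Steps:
r(l) = 2*l
sqrt(-3581778 + r(-1292)) = sqrt(-3581778 + 2*(-1292)) = sqrt(-3581778 - 2584) = sqrt(-3584362) = I*sqrt(3584362)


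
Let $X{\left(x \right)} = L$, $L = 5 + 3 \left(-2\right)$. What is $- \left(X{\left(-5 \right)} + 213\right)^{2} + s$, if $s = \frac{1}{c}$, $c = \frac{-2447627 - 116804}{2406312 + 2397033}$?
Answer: $- \frac{115260590209}{2564431} \approx -44946.0$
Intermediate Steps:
$L = -1$ ($L = 5 - 6 = -1$)
$X{\left(x \right)} = -1$
$c = - \frac{2564431}{4803345} \approx -0.53388$
$s = - \frac{4803345}{2564431}$ ($s = \frac{1}{- \frac{2564431}{4803345}} = - \frac{4803345}{2564431} \approx -1.8731$)
$- \left(X{\left(-5 \right)} + 213\right)^{2} + s = - \left(-1 + 213\right)^{2} - \frac{4803345}{2564431} = - 212^{2} - \frac{4803345}{2564431} = \left(-1\right) 44944 - \frac{4803345}{2564431} = -44944 - \frac{4803345}{2564431} = - \frac{115260590209}{2564431}$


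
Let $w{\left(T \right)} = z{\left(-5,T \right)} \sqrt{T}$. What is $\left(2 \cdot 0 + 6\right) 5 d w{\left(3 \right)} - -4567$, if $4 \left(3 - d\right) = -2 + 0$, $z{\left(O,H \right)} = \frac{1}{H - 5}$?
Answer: $4567 - \frac{105 \sqrt{3}}{2} \approx 4476.1$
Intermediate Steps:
$z{\left(O,H \right)} = \frac{1}{-5 + H}$
$w{\left(T \right)} = \frac{\sqrt{T}}{-5 + T}$
$d = \frac{7}{2}$ ($d = 3 - \frac{-2 + 0}{4} = 3 - - \frac{1}{2} = 3 + \frac{1}{2} = \frac{7}{2} \approx 3.5$)
$\left(2 \cdot 0 + 6\right) 5 d w{\left(3 \right)} - -4567 = \left(2 \cdot 0 + 6\right) 5 \cdot \frac{7}{2} \frac{\sqrt{3}}{-5 + 3} - -4567 = \left(0 + 6\right) 5 \cdot \frac{7}{2} \frac{\sqrt{3}}{-2} + 4567 = 6 \cdot 5 \cdot \frac{7}{2} \sqrt{3} \left(- \frac{1}{2}\right) + 4567 = 30 \cdot \frac{7}{2} \left(- \frac{\sqrt{3}}{2}\right) + 4567 = 105 \left(- \frac{\sqrt{3}}{2}\right) + 4567 = - \frac{105 \sqrt{3}}{2} + 4567 = 4567 - \frac{105 \sqrt{3}}{2}$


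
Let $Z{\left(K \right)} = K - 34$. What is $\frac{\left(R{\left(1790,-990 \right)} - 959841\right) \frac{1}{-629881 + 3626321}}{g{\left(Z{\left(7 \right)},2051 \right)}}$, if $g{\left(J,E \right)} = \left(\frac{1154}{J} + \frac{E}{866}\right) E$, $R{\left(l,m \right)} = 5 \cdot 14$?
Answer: $\frac{11220682761}{2900729716640140} \approx 3.8682 \cdot 10^{-6}$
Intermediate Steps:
$R{\left(l,m \right)} = 70$
$Z{\left(K \right)} = -34 + K$
$g{\left(J,E \right)} = E \left(\frac{1154}{J} + \frac{E}{866}\right)$ ($g{\left(J,E \right)} = \left(\frac{1154}{J} + E \frac{1}{866}\right) E = \left(\frac{1154}{J} + \frac{E}{866}\right) E = E \left(\frac{1154}{J} + \frac{E}{866}\right)$)
$\frac{\left(R{\left(1790,-990 \right)} - 959841\right) \frac{1}{-629881 + 3626321}}{g{\left(Z{\left(7 \right)},2051 \right)}} = \frac{\left(70 - 959841\right) \frac{1}{-629881 + 3626321}}{\frac{1}{866} \cdot 2051 \frac{1}{-34 + 7} \left(999364 + 2051 \left(-34 + 7\right)\right)} = \frac{\left(70 + \left(-1600190 + 640349\right)\right) \frac{1}{2996440}}{\frac{1}{866} \cdot 2051 \frac{1}{-27} \left(999364 + 2051 \left(-27\right)\right)} = \frac{\left(70 - 959841\right) \frac{1}{2996440}}{\frac{1}{866} \cdot 2051 \left(- \frac{1}{27}\right) \left(999364 - 55377\right)} = \frac{\left(-959771\right) \frac{1}{2996440}}{\frac{1}{866} \cdot 2051 \left(- \frac{1}{27}\right) 943987} = - \frac{959771}{2996440 \left(- \frac{1936117337}{23382}\right)} = \left(- \frac{959771}{2996440}\right) \left(- \frac{23382}{1936117337}\right) = \frac{11220682761}{2900729716640140}$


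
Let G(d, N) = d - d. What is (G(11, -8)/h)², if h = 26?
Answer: 0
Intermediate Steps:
G(d, N) = 0
(G(11, -8)/h)² = (0/26)² = (0*(1/26))² = 0² = 0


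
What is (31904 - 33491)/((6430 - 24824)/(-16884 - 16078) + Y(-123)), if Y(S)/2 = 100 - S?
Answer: -8718449/2453241 ≈ -3.5538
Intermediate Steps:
Y(S) = 200 - 2*S (Y(S) = 2*(100 - S) = 200 - 2*S)
(31904 - 33491)/((6430 - 24824)/(-16884 - 16078) + Y(-123)) = (31904 - 33491)/((6430 - 24824)/(-16884 - 16078) + (200 - 2*(-123))) = -1587/(-18394/(-32962) + (200 + 246)) = -1587/(-18394*(-1/32962) + 446) = -1587/(9197/16481 + 446) = -1587/7359723/16481 = -1587*16481/7359723 = -8718449/2453241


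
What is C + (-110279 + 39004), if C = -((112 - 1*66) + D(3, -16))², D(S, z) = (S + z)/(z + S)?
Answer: -73484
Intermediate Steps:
D(S, z) = 1 (D(S, z) = (S + z)/(S + z) = 1)
C = -2209 (C = -((112 - 1*66) + 1)² = -((112 - 66) + 1)² = -(46 + 1)² = -1*47² = -1*2209 = -2209)
C + (-110279 + 39004) = -2209 + (-110279 + 39004) = -2209 - 71275 = -73484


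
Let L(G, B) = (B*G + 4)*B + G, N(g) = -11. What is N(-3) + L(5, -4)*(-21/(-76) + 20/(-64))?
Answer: -4103/304 ≈ -13.497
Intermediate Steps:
L(G, B) = G + B*(4 + B*G) (L(G, B) = (4 + B*G)*B + G = B*(4 + B*G) + G = G + B*(4 + B*G))
N(-3) + L(5, -4)*(-21/(-76) + 20/(-64)) = -11 + (5 + 4*(-4) + 5*(-4)²)*(-21/(-76) + 20/(-64)) = -11 + (5 - 16 + 5*16)*(-21*(-1/76) + 20*(-1/64)) = -11 + (5 - 16 + 80)*(21/76 - 5/16) = -11 + 69*(-11/304) = -11 - 759/304 = -4103/304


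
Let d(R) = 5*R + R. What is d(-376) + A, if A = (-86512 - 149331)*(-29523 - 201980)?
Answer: 54598359773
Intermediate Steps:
A = 54598362029 (A = -235843*(-231503) = 54598362029)
d(R) = 6*R
d(-376) + A = 6*(-376) + 54598362029 = -2256 + 54598362029 = 54598359773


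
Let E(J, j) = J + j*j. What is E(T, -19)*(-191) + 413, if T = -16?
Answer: -65482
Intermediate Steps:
E(J, j) = J + j²
E(T, -19)*(-191) + 413 = (-16 + (-19)²)*(-191) + 413 = (-16 + 361)*(-191) + 413 = 345*(-191) + 413 = -65895 + 413 = -65482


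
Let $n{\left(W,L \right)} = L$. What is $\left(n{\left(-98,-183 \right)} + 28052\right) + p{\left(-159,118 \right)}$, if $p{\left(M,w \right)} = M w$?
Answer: $9107$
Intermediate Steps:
$\left(n{\left(-98,-183 \right)} + 28052\right) + p{\left(-159,118 \right)} = \left(-183 + 28052\right) - 18762 = 27869 - 18762 = 9107$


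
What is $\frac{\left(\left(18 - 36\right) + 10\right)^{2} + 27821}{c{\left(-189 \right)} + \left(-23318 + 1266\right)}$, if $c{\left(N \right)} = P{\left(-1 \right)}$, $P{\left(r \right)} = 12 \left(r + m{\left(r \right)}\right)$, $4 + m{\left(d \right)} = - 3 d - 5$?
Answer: $- \frac{27885}{22136} \approx -1.2597$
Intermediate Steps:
$m{\left(d \right)} = -9 - 3 d$ ($m{\left(d \right)} = -4 - \left(5 + 3 d\right) = -9 - 3 d$)
$P{\left(r \right)} = -108 - 24 r$ ($P{\left(r \right)} = 12 \left(r - \left(9 + 3 r\right)\right) = 12 \left(-9 - 2 r\right) = -108 - 24 r$)
$c{\left(N \right)} = -84$ ($c{\left(N \right)} = -108 - -24 = -108 + 24 = -84$)
$\frac{\left(\left(18 - 36\right) + 10\right)^{2} + 27821}{c{\left(-189 \right)} + \left(-23318 + 1266\right)} = \frac{\left(\left(18 - 36\right) + 10\right)^{2} + 27821}{-84 + \left(-23318 + 1266\right)} = \frac{\left(\left(18 - 36\right) + 10\right)^{2} + 27821}{-84 - 22052} = \frac{\left(-18 + 10\right)^{2} + 27821}{-22136} = \left(\left(-8\right)^{2} + 27821\right) \left(- \frac{1}{22136}\right) = \left(64 + 27821\right) \left(- \frac{1}{22136}\right) = 27885 \left(- \frac{1}{22136}\right) = - \frac{27885}{22136}$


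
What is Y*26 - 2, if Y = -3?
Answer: -80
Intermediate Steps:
Y*26 - 2 = -3*26 - 2 = -78 - 2 = -80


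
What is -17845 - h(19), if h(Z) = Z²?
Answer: -18206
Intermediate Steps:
-17845 - h(19) = -17845 - 1*19² = -17845 - 1*361 = -17845 - 361 = -18206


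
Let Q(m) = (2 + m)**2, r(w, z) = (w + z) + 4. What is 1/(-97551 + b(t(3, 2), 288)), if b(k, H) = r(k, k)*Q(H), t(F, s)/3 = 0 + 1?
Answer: 1/743449 ≈ 1.3451e-6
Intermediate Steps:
r(w, z) = 4 + w + z
t(F, s) = 3 (t(F, s) = 3*(0 + 1) = 3*1 = 3)
b(k, H) = (2 + H)**2*(4 + 2*k) (b(k, H) = (4 + k + k)*(2 + H)**2 = (4 + 2*k)*(2 + H)**2 = (2 + H)**2*(4 + 2*k))
1/(-97551 + b(t(3, 2), 288)) = 1/(-97551 + 2*(2 + 288)**2*(2 + 3)) = 1/(-97551 + 2*290**2*5) = 1/(-97551 + 2*84100*5) = 1/(-97551 + 841000) = 1/743449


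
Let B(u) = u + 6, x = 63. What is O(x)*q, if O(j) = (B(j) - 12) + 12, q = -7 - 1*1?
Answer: -552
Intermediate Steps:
B(u) = 6 + u
q = -8 (q = -7 - 1 = -8)
O(j) = 6 + j (O(j) = ((6 + j) - 12) + 12 = (-6 + j) + 12 = 6 + j)
O(x)*q = (6 + 63)*(-8) = 69*(-8) = -552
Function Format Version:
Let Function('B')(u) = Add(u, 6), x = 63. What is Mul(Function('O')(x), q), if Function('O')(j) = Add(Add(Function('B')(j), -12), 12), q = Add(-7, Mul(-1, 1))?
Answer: -552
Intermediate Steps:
Function('B')(u) = Add(6, u)
q = -8 (q = Add(-7, -1) = -8)
Function('O')(j) = Add(6, j) (Function('O')(j) = Add(Add(Add(6, j), -12), 12) = Add(Add(-6, j), 12) = Add(6, j))
Mul(Function('O')(x), q) = Mul(Add(6, 63), -8) = Mul(69, -8) = -552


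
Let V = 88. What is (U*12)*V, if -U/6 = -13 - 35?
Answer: 304128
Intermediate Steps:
U = 288 (U = -6*(-13 - 35) = -6*(-48) = 288)
(U*12)*V = (288*12)*88 = 3456*88 = 304128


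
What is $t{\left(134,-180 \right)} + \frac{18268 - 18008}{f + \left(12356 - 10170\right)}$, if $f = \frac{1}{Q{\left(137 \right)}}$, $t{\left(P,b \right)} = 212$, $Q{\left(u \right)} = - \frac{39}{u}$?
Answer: $\frac{18054944}{85117} \approx 212.12$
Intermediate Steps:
$f = - \frac{137}{39}$ ($f = \frac{1}{\left(-39\right) \frac{1}{137}} = \frac{1}{- \frac{39}{137}} = - \frac{137}{39} \approx -3.5128$)
$t{\left(134,-180 \right)} + \frac{18268 - 18008}{f + \left(12356 - 10170\right)} = 212 + \frac{18268 - 18008}{- \frac{137}{39} + \left(12356 - 10170\right)} = 212 + \frac{260}{- \frac{137}{39} + 2186} = 212 + \frac{260}{\frac{85117}{39}} = 212 + 260 \cdot \frac{39}{85117} = 212 + \frac{10140}{85117} = \frac{18054944}{85117}$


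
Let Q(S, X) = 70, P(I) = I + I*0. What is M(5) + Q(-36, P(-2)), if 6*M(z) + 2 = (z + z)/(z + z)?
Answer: 419/6 ≈ 69.833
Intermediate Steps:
M(z) = -⅙ (M(z) = -⅓ + ((z + z)/(z + z))/6 = -⅓ + ((2*z)/((2*z)))/6 = -⅓ + ((2*z)*(1/(2*z)))/6 = -⅓ + (⅙)*1 = -⅓ + ⅙ = -⅙)
P(I) = I (P(I) = I + 0 = I)
M(5) + Q(-36, P(-2)) = -⅙ + 70 = 419/6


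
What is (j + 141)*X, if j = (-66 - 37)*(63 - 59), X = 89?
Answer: -24119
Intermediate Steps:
j = -412 (j = -103*4 = -412)
(j + 141)*X = (-412 + 141)*89 = -271*89 = -24119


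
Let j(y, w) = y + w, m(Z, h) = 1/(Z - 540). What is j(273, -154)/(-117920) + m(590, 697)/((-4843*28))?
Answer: -20174043/19988029600 ≈ -0.0010093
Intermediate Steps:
m(Z, h) = 1/(-540 + Z)
j(y, w) = w + y
j(273, -154)/(-117920) + m(590, 697)/((-4843*28)) = (-154 + 273)/(-117920) + 1/((-540 + 590)*((-4843*28))) = 119*(-1/117920) + 1/(50*(-135604)) = -119/117920 + (1/50)*(-1/135604) = -119/117920 - 1/6780200 = -20174043/19988029600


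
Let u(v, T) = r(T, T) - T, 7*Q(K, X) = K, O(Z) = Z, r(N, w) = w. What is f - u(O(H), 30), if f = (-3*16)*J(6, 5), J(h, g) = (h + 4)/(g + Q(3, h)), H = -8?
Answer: -1680/19 ≈ -88.421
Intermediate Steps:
Q(K, X) = K/7
J(h, g) = (4 + h)/(3/7 + g) (J(h, g) = (h + 4)/(g + (⅐)*3) = (4 + h)/(g + 3/7) = (4 + h)/(3/7 + g))
u(v, T) = 0 (u(v, T) = T - T = 0)
f = -1680/19 (f = (-3*16)*(7*(4 + 6)/(3 + 7*5)) = -336*10/(3 + 35) = -336*10/38 = -48*35/19 = -1680/19 ≈ -88.421)
f - u(O(H), 30) = -1680/19 - 1*0 = -1680/19 + 0 = -1680/19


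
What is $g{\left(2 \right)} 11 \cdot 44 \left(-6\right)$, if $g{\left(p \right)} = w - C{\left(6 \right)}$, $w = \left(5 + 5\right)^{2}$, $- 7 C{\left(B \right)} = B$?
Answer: $- \frac{2050224}{7} \approx -2.9289 \cdot 10^{5}$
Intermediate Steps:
$C{\left(B \right)} = - \frac{B}{7}$
$w = 100$ ($w = 10^{2} = 100$)
$g{\left(p \right)} = \frac{706}{7}$ ($g{\left(p \right)} = 100 - \left(- \frac{1}{7}\right) 6 = 100 - - \frac{6}{7} = 100 + \frac{6}{7} = \frac{706}{7}$)
$g{\left(2 \right)} 11 \cdot 44 \left(-6\right) = \frac{706}{7} \cdot 11 \cdot 44 \left(-6\right) = \frac{7766}{7} \cdot 44 \left(-6\right) = \frac{341704}{7} \left(-6\right) = - \frac{2050224}{7}$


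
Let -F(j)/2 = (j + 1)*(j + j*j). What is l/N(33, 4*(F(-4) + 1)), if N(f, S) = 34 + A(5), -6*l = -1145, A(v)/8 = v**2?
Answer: 1145/1404 ≈ 0.81553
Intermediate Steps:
A(v) = 8*v**2
F(j) = -2*(1 + j)*(j + j**2) (F(j) = -2*(j + 1)*(j + j*j) = -2*(1 + j)*(j + j**2))
l = 1145/6 (l = -1/6*(-1145) = 1145/6 ≈ 190.83)
N(f, S) = 234 (N(f, S) = 34 + 8*5**2 = 34 + 8*25 = 34 + 200 = 234)
l/N(33, 4*(F(-4) + 1)) = (1145/6)/234 = (1145/6)*(1/234) = 1145/1404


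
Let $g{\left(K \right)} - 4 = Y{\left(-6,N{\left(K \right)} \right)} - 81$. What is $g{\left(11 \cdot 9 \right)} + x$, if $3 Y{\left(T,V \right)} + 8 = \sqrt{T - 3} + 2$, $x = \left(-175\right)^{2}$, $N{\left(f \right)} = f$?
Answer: $30546 + i \approx 30546.0 + 1.0 i$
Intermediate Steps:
$x = 30625$
$Y{\left(T,V \right)} = -2 + \frac{\sqrt{-3 + T}}{3}$ ($Y{\left(T,V \right)} = - \frac{8}{3} + \frac{\sqrt{T - 3} + 2}{3} = - \frac{8}{3} + \frac{\sqrt{-3 + T} + 2}{3} = - \frac{8}{3} + \frac{2 + \sqrt{-3 + T}}{3} = - \frac{8}{3} + \left(\frac{2}{3} + \frac{\sqrt{-3 + T}}{3}\right) = -2 + \frac{\sqrt{-3 + T}}{3}$)
$g{\left(K \right)} = -79 + i$ ($g{\left(K \right)} = 4 - \left(83 - \frac{\sqrt{-3 - 6}}{3}\right) = 4 - \left(83 - i\right) = -79 + i$)
$g{\left(11 \cdot 9 \right)} + x = \left(-79 + i\right) + 30625 = 30546 + i$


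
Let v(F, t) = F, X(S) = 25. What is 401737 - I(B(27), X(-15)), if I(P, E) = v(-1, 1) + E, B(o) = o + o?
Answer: 401713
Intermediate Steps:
B(o) = 2*o
I(P, E) = -1 + E
401737 - I(B(27), X(-15)) = 401737 - (-1 + 25) = 401737 - 1*24 = 401737 - 24 = 401713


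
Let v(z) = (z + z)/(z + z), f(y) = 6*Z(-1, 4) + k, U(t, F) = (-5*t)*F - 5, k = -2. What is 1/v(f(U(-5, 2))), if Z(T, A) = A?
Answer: 1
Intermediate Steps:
U(t, F) = -5 - 5*F*t (U(t, F) = -5*F*t - 5 = -5 - 5*F*t)
f(y) = 22 (f(y) = 6*4 - 2 = 24 - 2 = 22)
v(z) = 1 (v(z) = (2*z)/((2*z)) = (2*z)*(1/(2*z)) = 1)
1/v(f(U(-5, 2))) = 1/1 = 1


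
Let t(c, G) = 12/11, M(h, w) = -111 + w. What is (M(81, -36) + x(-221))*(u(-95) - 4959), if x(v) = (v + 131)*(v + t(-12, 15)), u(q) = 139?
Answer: -1041568260/11 ≈ -9.4688e+7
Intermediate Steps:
t(c, G) = 12/11 (t(c, G) = 12*(1/11) = 12/11)
x(v) = (131 + v)*(12/11 + v) (x(v) = (v + 131)*(v + 12/11) = (131 + v)*(12/11 + v))
(M(81, -36) + x(-221))*(u(-95) - 4959) = ((-111 - 36) + (1572/11 + (-221)**2 + (1453/11)*(-221)))*(139 - 4959) = (-147 + (1572/11 + 48841 - 321113/11))*(-4820) = (-147 + 217710/11)*(-4820) = (216093/11)*(-4820) = -1041568260/11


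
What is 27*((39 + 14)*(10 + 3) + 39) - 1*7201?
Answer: 12455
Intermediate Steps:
27*((39 + 14)*(10 + 3) + 39) - 1*7201 = 27*(53*13 + 39) - 7201 = 27*(689 + 39) - 7201 = 27*728 - 7201 = 19656 - 7201 = 12455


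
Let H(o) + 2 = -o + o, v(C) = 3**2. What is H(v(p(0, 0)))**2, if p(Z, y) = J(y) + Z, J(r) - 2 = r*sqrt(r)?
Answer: 4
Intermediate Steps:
J(r) = 2 + r**(3/2) (J(r) = 2 + r*sqrt(r) = 2 + r**(3/2))
p(Z, y) = 2 + Z + y**(3/2) (p(Z, y) = (2 + y**(3/2)) + Z = 2 + Z + y**(3/2))
v(C) = 9
H(o) = -2 (H(o) = -2 + (-o + o) = -2 + 0 = -2)
H(v(p(0, 0)))**2 = (-2)**2 = 4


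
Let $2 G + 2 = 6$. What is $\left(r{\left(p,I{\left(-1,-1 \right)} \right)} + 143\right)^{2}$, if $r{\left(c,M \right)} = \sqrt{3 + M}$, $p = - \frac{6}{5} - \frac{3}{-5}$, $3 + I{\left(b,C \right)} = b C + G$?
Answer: $\left(143 + \sqrt{3}\right)^{2} \approx 20947.0$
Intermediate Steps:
$G = 2$ ($G = -1 + \frac{1}{2} \cdot 6 = -1 + 3 = 2$)
$I{\left(b,C \right)} = -1 + C b$ ($I{\left(b,C \right)} = -3 + \left(b C + 2\right) = -3 + \left(C b + 2\right) = -3 + \left(2 + C b\right) = -1 + C b$)
$p = - \frac{3}{5}$ ($p = \left(-6\right) \frac{1}{5} - - \frac{3}{5} = - \frac{6}{5} + \frac{3}{5} = - \frac{3}{5} \approx -0.6$)
$\left(r{\left(p,I{\left(-1,-1 \right)} \right)} + 143\right)^{2} = \left(\sqrt{3 - 0} + 143\right)^{2} = \left(\sqrt{3 + \left(-1 + 1\right)} + 143\right)^{2} = \left(\sqrt{3 + 0} + 143\right)^{2} = \left(\sqrt{3} + 143\right)^{2} = \left(143 + \sqrt{3}\right)^{2}$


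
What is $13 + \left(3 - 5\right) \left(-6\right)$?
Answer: $25$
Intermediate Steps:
$13 + \left(3 - 5\right) \left(-6\right) = 13 - -12 = 13 + 12 = 25$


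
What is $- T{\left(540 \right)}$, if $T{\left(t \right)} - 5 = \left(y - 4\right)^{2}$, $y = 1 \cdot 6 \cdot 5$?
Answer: $-681$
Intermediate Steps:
$y = 30$ ($y = 6 \cdot 5 = 30$)
$T{\left(t \right)} = 681$ ($T{\left(t \right)} = 5 + \left(30 - 4\right)^{2} = 5 + 26^{2} = 5 + 676 = 681$)
$- T{\left(540 \right)} = \left(-1\right) 681 = -681$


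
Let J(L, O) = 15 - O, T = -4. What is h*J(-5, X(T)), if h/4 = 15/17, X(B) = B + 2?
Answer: 60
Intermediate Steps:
X(B) = 2 + B
h = 60/17 (h = 4*(15/17) = 60/17 ≈ 3.5294)
h*J(-5, X(T)) = 60*(15 - (2 - 4))/17 = 60*(15 - 1*(-2))/17 = 60*(15 + 2)/17 = (60/17)*17 = 60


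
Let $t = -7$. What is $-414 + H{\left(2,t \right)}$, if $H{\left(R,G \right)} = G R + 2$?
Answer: $-426$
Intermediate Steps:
$H{\left(R,G \right)} = 2 + G R$
$-414 + H{\left(2,t \right)} = -414 + \left(2 - 14\right) = -414 - 12 = -426$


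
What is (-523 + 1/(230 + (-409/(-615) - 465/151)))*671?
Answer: -7416813294407/21134734 ≈ -3.5093e+5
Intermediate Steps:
(-523 + 1/(230 + (-409/(-615) - 465/151)))*671 = (-523 + 1/(230 + (-409*(-1/615) - 465*1/151)))*671 = (-523 + 1/(230 + (409/615 - 465/151)))*671 = (-523 + 1/(230 - 224216/92865))*671 = (-523 + 1/(21134734/92865))*671 = (-523 + 92865/21134734)*671 = -11053373017/21134734*671 = -7416813294407/21134734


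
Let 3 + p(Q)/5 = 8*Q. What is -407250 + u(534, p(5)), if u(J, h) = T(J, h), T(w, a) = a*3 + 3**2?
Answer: -406686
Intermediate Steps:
T(w, a) = 9 + 3*a (T(w, a) = 3*a + 9 = 9 + 3*a)
p(Q) = -15 + 40*Q (p(Q) = -15 + 5*(8*Q) = -15 + 40*Q)
u(J, h) = 9 + 3*h
-407250 + u(534, p(5)) = -407250 + (9 + 3*(-15 + 40*5)) = -407250 + (9 + 3*(-15 + 200)) = -407250 + (9 + 3*185) = -407250 + (9 + 555) = -407250 + 564 = -406686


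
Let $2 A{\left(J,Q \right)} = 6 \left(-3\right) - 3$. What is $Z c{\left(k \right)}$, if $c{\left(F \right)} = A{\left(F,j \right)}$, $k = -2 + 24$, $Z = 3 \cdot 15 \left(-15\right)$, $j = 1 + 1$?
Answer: $\frac{14175}{2} \approx 7087.5$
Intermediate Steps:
$j = 2$
$Z = -675$ ($Z = 45 \left(-15\right) = -675$)
$A{\left(J,Q \right)} = - \frac{21}{2}$ ($A{\left(J,Q \right)} = \frac{6 \left(-3\right) - 3}{2} = \frac{-18 - 3}{2} = \frac{1}{2} \left(-21\right) = - \frac{21}{2}$)
$k = 22$
$c{\left(F \right)} = - \frac{21}{2}$
$Z c{\left(k \right)} = \left(-675\right) \left(- \frac{21}{2}\right) = \frac{14175}{2}$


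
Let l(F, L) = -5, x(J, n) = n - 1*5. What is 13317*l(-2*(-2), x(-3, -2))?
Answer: -66585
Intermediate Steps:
x(J, n) = -5 + n (x(J, n) = n - 5 = -5 + n)
13317*l(-2*(-2), x(-3, -2)) = 13317*(-5) = -66585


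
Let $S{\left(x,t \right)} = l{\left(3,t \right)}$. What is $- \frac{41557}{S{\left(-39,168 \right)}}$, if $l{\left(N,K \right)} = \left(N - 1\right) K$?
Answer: $- \frac{41557}{336} \approx -123.68$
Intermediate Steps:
$l{\left(N,K \right)} = K \left(-1 + N\right)$ ($l{\left(N,K \right)} = \left(-1 + N\right) K = K \left(-1 + N\right)$)
$S{\left(x,t \right)} = 2 t$ ($S{\left(x,t \right)} = t \left(-1 + 3\right) = t 2 = 2 t$)
$- \frac{41557}{S{\left(-39,168 \right)}} = - \frac{41557}{2 \cdot 168} = - \frac{41557}{336}$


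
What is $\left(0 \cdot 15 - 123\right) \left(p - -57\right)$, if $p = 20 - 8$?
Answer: $-8487$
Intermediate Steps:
$p = 12$ ($p = 20 - 8 = 12$)
$\left(0 \cdot 15 - 123\right) \left(p - -57\right) = \left(0 \cdot 15 - 123\right) \left(12 - -57\right) = \left(0 - 123\right) \left(12 + 57\right) = \left(-123\right) 69 = -8487$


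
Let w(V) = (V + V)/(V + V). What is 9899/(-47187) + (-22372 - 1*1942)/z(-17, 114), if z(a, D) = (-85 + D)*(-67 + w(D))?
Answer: 188059672/15052653 ≈ 12.493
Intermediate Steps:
w(V) = 1 (w(V) = (2*V)/((2*V)) = (2*V)*(1/(2*V)) = 1)
z(a, D) = 5610 - 66*D (z(a, D) = (-85 + D)*(-67 + 1) = (-85 + D)*(-66) = 5610 - 66*D)
9899/(-47187) + (-22372 - 1*1942)/z(-17, 114) = 9899/(-47187) + (-22372 - 1*1942)/(5610 - 66*114) = 9899*(-1/47187) + (-22372 - 1942)/(5610 - 7524) = -9899/47187 - 24314/(-1914) = -9899/47187 - 24314*(-1/1914) = -9899/47187 + 12157/957 = 188059672/15052653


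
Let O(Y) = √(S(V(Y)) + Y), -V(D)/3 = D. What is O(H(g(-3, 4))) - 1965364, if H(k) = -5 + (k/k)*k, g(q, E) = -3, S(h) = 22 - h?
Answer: -1965364 + I*√10 ≈ -1.9654e+6 + 3.1623*I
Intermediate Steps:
V(D) = -3*D
H(k) = -5 + k (H(k) = -5 + 1*k = -5 + k)
O(Y) = √(22 + 4*Y) (O(Y) = √((22 - (-3)*Y) + Y) = √((22 + 3*Y) + Y) = √(22 + 4*Y))
O(H(g(-3, 4))) - 1965364 = √(22 + 4*(-5 - 3)) - 1965364 = √(22 + 4*(-8)) - 1965364 = √(22 - 32) - 1965364 = √(-10) - 1965364 = I*√10 - 1965364 = -1965364 + I*√10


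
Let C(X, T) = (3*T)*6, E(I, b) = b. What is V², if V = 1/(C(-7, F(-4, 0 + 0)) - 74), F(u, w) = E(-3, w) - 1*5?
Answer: 1/26896 ≈ 3.7180e-5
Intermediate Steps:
F(u, w) = -5 + w (F(u, w) = w - 1*5 = w - 5 = -5 + w)
C(X, T) = 18*T
V = -1/164 (V = 1/(18*(-5 + (0 + 0)) - 74) = 1/(18*(-5 + 0) - 74) = 1/(18*(-5) - 74) = 1/(-90 - 74) = 1/(-164) = -1/164 ≈ -0.0060976)
V² = (-1/164)² = 1/26896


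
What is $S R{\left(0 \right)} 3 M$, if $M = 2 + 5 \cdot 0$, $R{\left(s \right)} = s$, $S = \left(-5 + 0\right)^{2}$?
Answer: $0$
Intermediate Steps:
$S = 25$ ($S = \left(-5\right)^{2} = 25$)
$M = 2$ ($M = 2 + 0 = 2$)
$S R{\left(0 \right)} 3 M = 25 \cdot 0 \cdot 3 \cdot 2 = 0 \cdot 3 \cdot 2 = 0 \cdot 2 = 0$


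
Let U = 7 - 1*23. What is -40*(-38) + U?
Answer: 1504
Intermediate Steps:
U = -16 (U = 7 - 23 = -16)
-40*(-38) + U = -40*(-38) - 16 = 1520 - 16 = 1504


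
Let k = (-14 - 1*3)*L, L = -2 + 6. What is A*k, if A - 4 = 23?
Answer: -1836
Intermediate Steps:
L = 4
A = 27 (A = 4 + 23 = 27)
k = -68 (k = (-14 - 1*3)*4 = (-14 - 3)*4 = -17*4 = -68)
A*k = 27*(-68) = -1836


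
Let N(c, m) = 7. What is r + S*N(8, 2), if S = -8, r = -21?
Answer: -77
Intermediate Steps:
r + S*N(8, 2) = -21 - 8*7 = -21 - 56 = -77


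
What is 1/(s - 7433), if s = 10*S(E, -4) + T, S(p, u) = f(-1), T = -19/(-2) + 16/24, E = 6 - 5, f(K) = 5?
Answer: -6/44237 ≈ -0.00013563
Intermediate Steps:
E = 1
T = 61/6 (T = -19*(-1/2) + 16*(1/24) = 19/2 + 2/3 = 61/6 ≈ 10.167)
S(p, u) = 5
s = 361/6 (s = 10*5 + 61/6 = 50 + 61/6 = 361/6 ≈ 60.167)
1/(s - 7433) = 1/(361/6 - 7433) = 1/(-44237/6) = -6/44237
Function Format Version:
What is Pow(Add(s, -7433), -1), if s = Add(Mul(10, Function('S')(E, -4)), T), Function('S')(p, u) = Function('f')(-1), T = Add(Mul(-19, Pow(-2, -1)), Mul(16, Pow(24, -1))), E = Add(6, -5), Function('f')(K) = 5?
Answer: Rational(-6, 44237) ≈ -0.00013563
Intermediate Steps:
E = 1
T = Rational(61, 6) (T = Add(Mul(-19, Rational(-1, 2)), Mul(16, Rational(1, 24))) = Add(Rational(19, 2), Rational(2, 3)) = Rational(61, 6) ≈ 10.167)
Function('S')(p, u) = 5
s = Rational(361, 6) (s = Add(Mul(10, 5), Rational(61, 6)) = Add(50, Rational(61, 6)) = Rational(361, 6) ≈ 60.167)
Pow(Add(s, -7433), -1) = Pow(Add(Rational(361, 6), -7433), -1) = Pow(Rational(-44237, 6), -1) = Rational(-6, 44237)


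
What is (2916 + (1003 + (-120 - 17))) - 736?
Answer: 3046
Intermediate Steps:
(2916 + (1003 + (-120 - 17))) - 736 = (2916 + (1003 - 137)) - 736 = (2916 + 866) - 736 = 3782 - 736 = 3046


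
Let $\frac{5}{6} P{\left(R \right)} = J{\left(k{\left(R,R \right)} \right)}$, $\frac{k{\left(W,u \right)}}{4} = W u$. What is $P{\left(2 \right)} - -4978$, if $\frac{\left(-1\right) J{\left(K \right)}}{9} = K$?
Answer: $\frac{24026}{5} \approx 4805.2$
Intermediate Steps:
$k{\left(W,u \right)} = 4 W u$
$J{\left(K \right)} = - 9 K$
$P{\left(R \right)} = - \frac{216 R^{2}}{5}$ ($P{\left(R \right)} = \frac{6 \left(- 9 \cdot 4 R R\right)}{5} = \frac{6 \left(- 9 \cdot 4 R^{2}\right)}{5} = \frac{6 \left(- 36 R^{2}\right)}{5} = - \frac{216 R^{2}}{5}$)
$P{\left(2 \right)} - -4978 = - \frac{216 \cdot 2^{2}}{5} - -4978 = \left(- \frac{216}{5}\right) 4 + 4978 = - \frac{864}{5} + 4978 = \frac{24026}{5}$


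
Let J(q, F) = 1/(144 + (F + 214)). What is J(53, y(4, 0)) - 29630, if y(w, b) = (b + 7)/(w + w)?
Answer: -85067722/2871 ≈ -29630.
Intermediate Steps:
y(w, b) = (7 + b)/(2*w) (y(w, b) = (7 + b)/((2*w)) = (7 + b)*(1/(2*w)) = (7 + b)/(2*w))
J(q, F) = 1/(358 + F) (J(q, F) = 1/(144 + (214 + F)) = 1/(358 + F))
J(53, y(4, 0)) - 29630 = 1/(358 + (½)*(7 + 0)/4) - 29630 = 1/(358 + (½)*(¼)*7) - 29630 = 1/(358 + 7/8) - 29630 = 1/(2871/8) - 29630 = 8/2871 - 29630 = -85067722/2871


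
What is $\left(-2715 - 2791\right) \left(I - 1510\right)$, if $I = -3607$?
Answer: $28174202$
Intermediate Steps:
$\left(-2715 - 2791\right) \left(I - 1510\right) = \left(-2715 - 2791\right) \left(-3607 - 1510\right) = \left(-5506\right) \left(-5117\right) = 28174202$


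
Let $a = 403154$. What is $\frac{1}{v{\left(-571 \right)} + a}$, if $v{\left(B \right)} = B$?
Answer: $\frac{1}{402583} \approx 2.484 \cdot 10^{-6}$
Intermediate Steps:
$\frac{1}{v{\left(-571 \right)} + a} = \frac{1}{-571 + 403154} = \frac{1}{402583}$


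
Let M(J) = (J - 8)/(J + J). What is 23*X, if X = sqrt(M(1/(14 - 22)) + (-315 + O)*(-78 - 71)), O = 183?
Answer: 713*sqrt(82)/2 ≈ 3228.2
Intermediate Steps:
M(J) = (-8 + J)/(2*J) (M(J) = (-8 + J)/((2*J)) = (-8 + J)*(1/(2*J)) = (-8 + J)/(2*J))
X = 31*sqrt(82)/2 (X = sqrt((-8 + 1/(14 - 22))/(2*(1/(14 - 22))) + (-315 + 183)*(-78 - 71)) = sqrt((-8 + 1/(-8))/(2*(1/(-8))) - 132*(-149)) = sqrt((-8 - 1/8)/(2*(-1/8)) + 19668) = sqrt((1/2)*(-8)*(-65/8) + 19668) = sqrt(65/2 + 19668) = sqrt(39401/2) = 31*sqrt(82)/2 ≈ 140.36)
23*X = 23*(31*sqrt(82)/2) = 713*sqrt(82)/2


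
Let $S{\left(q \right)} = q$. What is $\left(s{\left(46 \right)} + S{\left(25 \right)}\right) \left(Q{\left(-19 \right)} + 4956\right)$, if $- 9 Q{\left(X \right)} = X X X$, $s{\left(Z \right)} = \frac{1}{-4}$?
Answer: $\frac{566093}{4} \approx 1.4152 \cdot 10^{5}$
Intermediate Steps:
$s{\left(Z \right)} = - \frac{1}{4}$
$Q{\left(X \right)} = - \frac{X^{3}}{9}$ ($Q{\left(X \right)} = - \frac{X X X}{9} = - \frac{X^{2} X}{9} = - \frac{X^{3}}{9}$)
$\left(s{\left(46 \right)} + S{\left(25 \right)}\right) \left(Q{\left(-19 \right)} + 4956\right) = \left(- \frac{1}{4} + 25\right) \left(- \frac{\left(-19\right)^{3}}{9} + 4956\right) = \frac{99 \left(\left(- \frac{1}{9}\right) \left(-6859\right) + 4956\right)}{4} = \frac{99 \left(\frac{6859}{9} + 4956\right)}{4} = \frac{99}{4} \cdot \frac{51463}{9} = \frac{566093}{4}$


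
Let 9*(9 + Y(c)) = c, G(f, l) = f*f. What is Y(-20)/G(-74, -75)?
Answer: -101/49284 ≈ -0.0020493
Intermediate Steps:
G(f, l) = f²
Y(c) = -9 + c/9
Y(-20)/G(-74, -75) = (-9 + (⅑)*(-20))/((-74)²) = (-9 - 20/9)/5476 = -101/9*1/5476 = -101/49284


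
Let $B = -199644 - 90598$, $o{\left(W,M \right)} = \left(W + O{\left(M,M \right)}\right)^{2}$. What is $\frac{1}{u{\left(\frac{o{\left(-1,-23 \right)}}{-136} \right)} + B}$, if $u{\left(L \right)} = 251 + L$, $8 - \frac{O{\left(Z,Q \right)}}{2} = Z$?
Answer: $- \frac{136}{39442497} \approx -3.4481 \cdot 10^{-6}$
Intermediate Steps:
$O{\left(Z,Q \right)} = 16 - 2 Z$
$o{\left(W,M \right)} = \left(16 + W - 2 M\right)^{2}$ ($o{\left(W,M \right)} = \left(W - \left(-16 + 2 M\right)\right)^{2} = \left(16 + W - 2 M\right)^{2}$)
$B = -290242$ ($B = -199644 - 90598 = -290242$)
$\frac{1}{u{\left(\frac{o{\left(-1,-23 \right)}}{-136} \right)} + B} = \frac{1}{\left(251 + \frac{\left(16 - 1 - -46\right)^{2}}{-136}\right) - 290242} = \frac{1}{\left(251 + \left(16 - 1 + 46\right)^{2} \left(- \frac{1}{136}\right)\right) - 290242} = \frac{1}{\left(251 + 61^{2} \left(- \frac{1}{136}\right)\right) - 290242} = \frac{1}{\left(251 + 3721 \left(- \frac{1}{136}\right)\right) - 290242} = \frac{1}{\left(251 - \frac{3721}{136}\right) - 290242} = \frac{1}{\frac{30415}{136} - 290242} = \frac{1}{- \frac{39442497}{136}} = - \frac{136}{39442497}$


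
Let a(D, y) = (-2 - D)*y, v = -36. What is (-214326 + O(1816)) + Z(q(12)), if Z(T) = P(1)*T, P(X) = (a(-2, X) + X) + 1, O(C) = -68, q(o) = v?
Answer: -214466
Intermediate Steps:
q(o) = -36
a(D, y) = y*(-2 - D)
P(X) = 1 + X (P(X) = (-X*(2 - 2) + X) + 1 = (-1*X*0 + X) + 1 = (0 + X) + 1 = X + 1 = 1 + X)
Z(T) = 2*T (Z(T) = (1 + 1)*T = 2*T)
(-214326 + O(1816)) + Z(q(12)) = (-214326 - 68) + 2*(-36) = -214394 - 72 = -214466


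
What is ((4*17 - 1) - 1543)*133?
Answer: -196308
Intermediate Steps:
((4*17 - 1) - 1543)*133 = ((68 - 1) - 1543)*133 = (67 - 1543)*133 = -1476*133 = -196308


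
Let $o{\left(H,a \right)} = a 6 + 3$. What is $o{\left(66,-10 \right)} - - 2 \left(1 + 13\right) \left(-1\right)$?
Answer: $-85$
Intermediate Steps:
$o{\left(H,a \right)} = 3 + 6 a$ ($o{\left(H,a \right)} = 6 a + 3 = 3 + 6 a$)
$o{\left(66,-10 \right)} - - 2 \left(1 + 13\right) \left(-1\right) = \left(3 + 6 \left(-10\right)\right) - - 2 \left(1 + 13\right) \left(-1\right) = \left(3 - 60\right) - - 2 \cdot 14 \left(-1\right) = -57 - \left(-2\right) \left(-14\right) = -57 - 28 = -85$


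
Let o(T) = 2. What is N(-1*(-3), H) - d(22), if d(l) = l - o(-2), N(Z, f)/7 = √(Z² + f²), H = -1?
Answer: -20 + 7*√10 ≈ 2.1359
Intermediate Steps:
N(Z, f) = 7*√(Z² + f²)
d(l) = -2 + l (d(l) = l - 1*2 = l - 2 = -2 + l)
N(-1*(-3), H) - d(22) = 7*√((-1*(-3))² + (-1)²) - (-2 + 22) = 7*√(3² + 1) - 1*20 = 7*√(9 + 1) - 20 = 7*√10 - 20 = -20 + 7*√10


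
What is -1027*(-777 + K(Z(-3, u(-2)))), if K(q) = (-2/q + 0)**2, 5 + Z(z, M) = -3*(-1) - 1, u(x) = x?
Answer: 7177703/9 ≈ 7.9752e+5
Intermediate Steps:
Z(z, M) = -3 (Z(z, M) = -5 + (-3*(-1) - 1) = -5 + (3 - 1) = -5 + 2 = -3)
K(q) = 4/q**2 (K(q) = (-2/q)**2 = 4/q**2)
-1027*(-777 + K(Z(-3, u(-2)))) = -1027*(-777 + 4/(-3)**2) = -1027*(-777 + 4*(1/9)) = -1027*(-777 + 4/9) = -1027*(-6989/9) = 7177703/9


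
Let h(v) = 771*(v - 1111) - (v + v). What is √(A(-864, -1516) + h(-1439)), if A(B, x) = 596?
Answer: 12*I*√13629 ≈ 1400.9*I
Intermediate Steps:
h(v) = -856581 + 769*v (h(v) = 771*(-1111 + v) - 2*v = (-856581 + 771*v) - 2*v = -856581 + 769*v)
√(A(-864, -1516) + h(-1439)) = √(596 + (-856581 + 769*(-1439))) = √(596 + (-856581 - 1106591)) = √(596 - 1963172) = √(-1962576) = 12*I*√13629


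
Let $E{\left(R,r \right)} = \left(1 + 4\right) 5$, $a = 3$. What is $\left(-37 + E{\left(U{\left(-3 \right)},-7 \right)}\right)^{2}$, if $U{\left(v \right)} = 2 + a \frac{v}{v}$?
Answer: $144$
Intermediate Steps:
$U{\left(v \right)} = 5$ ($U{\left(v \right)} = 2 + 3 \frac{v}{v} = 2 + 3 \cdot 1 = 2 + 3 = 5$)
$E{\left(R,r \right)} = 25$ ($E{\left(R,r \right)} = 5 \cdot 5 = 25$)
$\left(-37 + E{\left(U{\left(-3 \right)},-7 \right)}\right)^{2} = \left(-37 + 25\right)^{2} = \left(-12\right)^{2} = 144$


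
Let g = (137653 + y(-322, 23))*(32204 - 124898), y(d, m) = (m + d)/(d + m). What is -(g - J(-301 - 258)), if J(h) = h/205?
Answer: 2615738474021/205 ≈ 1.2760e+10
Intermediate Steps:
y(d, m) = 1 (y(d, m) = (d + m)/(d + m) = 1)
g = -12759699876 (g = (137653 + 1)*(32204 - 124898) = 137654*(-92694) = -12759699876)
J(h) = h/205 (J(h) = h*(1/205) = h/205)
-(g - J(-301 - 258)) = -(-12759699876 - (-301 - 258)/205) = -(-12759699876 - (-559)/205) = -(-12759699876 - 1*(-559/205)) = -(-12759699876 + 559/205) = -1*(-2615738474021/205) = 2615738474021/205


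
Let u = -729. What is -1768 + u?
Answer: -2497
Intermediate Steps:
-1768 + u = -1768 - 729 = -2497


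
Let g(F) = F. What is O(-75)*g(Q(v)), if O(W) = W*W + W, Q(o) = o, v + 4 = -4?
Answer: -44400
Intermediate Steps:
v = -8 (v = -4 - 4 = -8)
O(W) = W + W² (O(W) = W² + W = W + W²)
O(-75)*g(Q(v)) = -75*(1 - 75)*(-8) = -75*(-74)*(-8) = 5550*(-8) = -44400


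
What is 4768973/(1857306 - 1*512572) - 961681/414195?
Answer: 682079633881/556982099130 ≈ 1.2246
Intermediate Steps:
4768973/(1857306 - 1*512572) - 961681/414195 = 4768973/(1857306 - 512572) - 961681*1/414195 = 4768973/1344734 - 961681/414195 = 682079633881/556982099130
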